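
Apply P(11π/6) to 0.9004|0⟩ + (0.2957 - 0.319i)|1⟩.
0.9004|0⟩ + (0.09658 - 0.4241i)|1⟩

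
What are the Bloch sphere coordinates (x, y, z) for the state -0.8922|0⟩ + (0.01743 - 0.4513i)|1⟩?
(-0.0311, 0.8053, 0.592)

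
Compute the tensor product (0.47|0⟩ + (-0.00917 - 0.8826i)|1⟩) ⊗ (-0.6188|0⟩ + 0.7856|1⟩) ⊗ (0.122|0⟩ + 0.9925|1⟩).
-0.03548|000⟩ - 0.2887|001⟩ + 0.04505|010⟩ + 0.3665|011⟩ + (0.0006923 + 0.06663i)|100⟩ + (0.005632 + 0.5421i)|101⟩ + (-0.0008789 - 0.08459i)|110⟩ + (-0.00715 - 0.6882i)|111⟩

amp(|b₁b₂…⟩) = product of the factor amplitudes for bits b₁, b₂, …; only kets whose every factor amplitude is nonzero survive.
|000⟩: (0.47)(-0.6188)(0.122) = -0.03548
|001⟩: (0.47)(-0.6188)(0.9925) = -0.2887
|010⟩: (0.47)(0.7856)(0.122) = 0.04505
|011⟩: (0.47)(0.7856)(0.9925) = 0.3665
|100⟩: (-0.00917 - 0.8826i)(-0.6188)(0.122) = (0.0006923 + 0.06663i)
|101⟩: (-0.00917 - 0.8826i)(-0.6188)(0.9925) = (0.005632 + 0.5421i)
|110⟩: (-0.00917 - 0.8826i)(0.7856)(0.122) = (-0.0008789 - 0.08459i)
|111⟩: (-0.00917 - 0.8826i)(0.7856)(0.9925) = (-0.00715 - 0.6882i)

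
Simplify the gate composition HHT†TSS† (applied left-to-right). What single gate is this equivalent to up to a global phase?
I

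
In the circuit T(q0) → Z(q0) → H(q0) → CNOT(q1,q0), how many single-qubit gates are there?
3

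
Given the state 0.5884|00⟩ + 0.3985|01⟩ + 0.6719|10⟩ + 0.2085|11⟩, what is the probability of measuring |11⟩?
0.04347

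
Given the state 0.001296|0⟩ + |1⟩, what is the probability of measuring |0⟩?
0.00000168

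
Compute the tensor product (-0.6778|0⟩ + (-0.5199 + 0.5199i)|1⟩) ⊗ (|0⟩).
-0.6778|00⟩ + (-0.5199 + 0.5199i)|10⟩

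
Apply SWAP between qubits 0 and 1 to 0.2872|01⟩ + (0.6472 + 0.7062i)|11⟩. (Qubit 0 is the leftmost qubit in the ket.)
0.2872|10⟩ + (0.6472 + 0.7062i)|11⟩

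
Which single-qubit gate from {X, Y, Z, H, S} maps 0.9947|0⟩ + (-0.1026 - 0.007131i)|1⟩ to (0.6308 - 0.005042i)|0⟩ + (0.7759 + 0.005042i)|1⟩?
H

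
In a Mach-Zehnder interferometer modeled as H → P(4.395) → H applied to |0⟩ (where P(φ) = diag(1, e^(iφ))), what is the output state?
(0.344 - 0.475i)|0⟩ + (0.656 + 0.475i)|1⟩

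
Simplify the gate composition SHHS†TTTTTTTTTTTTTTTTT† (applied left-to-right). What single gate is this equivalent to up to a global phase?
T†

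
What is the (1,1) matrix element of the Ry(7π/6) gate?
-0.2588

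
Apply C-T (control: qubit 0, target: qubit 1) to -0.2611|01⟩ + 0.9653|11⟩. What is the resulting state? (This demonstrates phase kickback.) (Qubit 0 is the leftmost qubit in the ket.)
-0.2611|01⟩ + (0.6826 + 0.6826i)|11⟩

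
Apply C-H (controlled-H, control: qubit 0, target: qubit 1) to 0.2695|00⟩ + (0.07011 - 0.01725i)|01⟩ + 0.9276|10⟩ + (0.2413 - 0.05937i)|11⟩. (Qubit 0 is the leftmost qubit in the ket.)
0.2695|00⟩ + (0.07011 - 0.01725i)|01⟩ + (0.8265 - 0.04198i)|10⟩ + (0.4853 + 0.04198i)|11⟩

C-H leaves the control-|0⟩ kets |00⟩, |01⟩ unchanged and applies H to qubit 1 on the control-|1⟩ pair (|10⟩, |11⟩).
H = [[1/√2, 1/√2], [1/√2, -1/√2]].
With a = amp(|10⟩) = 0.9276 and b = amp(|11⟩) = (0.2413 - 0.05937i):
new amp(|10⟩) = (1/√2)·a + (1/√2)·b = (0.8265 - 0.04198i)
new amp(|11⟩) = (1/√2)·a + (-1/√2)·b = (0.4853 + 0.04198i)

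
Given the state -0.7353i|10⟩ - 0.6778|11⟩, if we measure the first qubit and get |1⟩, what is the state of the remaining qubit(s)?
-0.7353i|0⟩ - 0.6778|1⟩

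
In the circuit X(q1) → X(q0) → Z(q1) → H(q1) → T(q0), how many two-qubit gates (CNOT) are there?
0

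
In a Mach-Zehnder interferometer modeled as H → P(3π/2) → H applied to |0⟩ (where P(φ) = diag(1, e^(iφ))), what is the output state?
(1/2 - (1/2)i)|0⟩ + (1/2 + (1/2)i)|1⟩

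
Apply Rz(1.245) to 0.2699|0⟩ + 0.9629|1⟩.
(0.2193 - 0.1574i)|0⟩ + (0.7823 + 0.5614i)|1⟩

Rz(1.245) = [[e^(−iθ/2), 0], [0, e^(iθ/2)]] with e^(±iθ/2) = cos(θ/2) ± i·sin(θ/2); θ = 1.245, cos(θ/2) ≈ 0.812423, sin(θ/2) ≈ 0.583068.
With a = amp(|0⟩) = 0.2699 and b = amp(|1⟩) = 0.9629:
new amp(|0⟩) = (0.812423 - 0.583068i)·a = (0.2193 - 0.1574i)
new amp(|1⟩) = (0.812423 + 0.583068i)·b = (0.7823 + 0.5614i)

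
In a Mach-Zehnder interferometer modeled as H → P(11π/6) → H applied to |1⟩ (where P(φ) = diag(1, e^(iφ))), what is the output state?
(0.06699 + 0.25i)|0⟩ + (0.933 - 0.25i)|1⟩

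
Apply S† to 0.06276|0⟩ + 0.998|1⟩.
0.06276|0⟩ - 0.998i|1⟩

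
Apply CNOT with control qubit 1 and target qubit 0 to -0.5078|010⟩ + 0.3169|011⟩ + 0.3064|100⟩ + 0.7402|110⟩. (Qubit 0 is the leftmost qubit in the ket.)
0.7402|010⟩ + 0.3064|100⟩ - 0.5078|110⟩ + 0.3169|111⟩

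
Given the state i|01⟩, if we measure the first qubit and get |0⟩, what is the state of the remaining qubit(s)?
i|1⟩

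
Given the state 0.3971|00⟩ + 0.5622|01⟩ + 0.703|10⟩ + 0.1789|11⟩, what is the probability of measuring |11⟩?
0.03201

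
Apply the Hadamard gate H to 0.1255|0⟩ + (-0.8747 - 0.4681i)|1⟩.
(-0.5298 - 0.331i)|0⟩ + (0.7072 + 0.331i)|1⟩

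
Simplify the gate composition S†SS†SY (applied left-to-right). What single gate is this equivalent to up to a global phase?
Y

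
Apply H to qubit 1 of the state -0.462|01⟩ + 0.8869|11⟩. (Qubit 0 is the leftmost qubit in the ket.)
-0.3267|00⟩ + 0.3267|01⟩ + 0.6271|10⟩ - 0.6271|11⟩

H on qubit 1 mixes each pair of kets that differ only in qubit 1: amplitudes (a, b) of (|…0…⟩, |…1…⟩) become ((a + b)/√2, (a − b)/√2). Kets absent from the input have amplitude 0.
(|00⟩, |01⟩): (a, b) = (0, -0.462) → (-0.3267, 0.3267)
(|10⟩, |11⟩): (a, b) = (0, 0.8869) → (0.6271, -0.6271)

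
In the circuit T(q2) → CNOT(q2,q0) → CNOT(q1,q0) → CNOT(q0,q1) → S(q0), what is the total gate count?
5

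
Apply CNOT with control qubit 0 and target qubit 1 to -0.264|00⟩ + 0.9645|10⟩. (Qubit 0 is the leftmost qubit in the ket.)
-0.264|00⟩ + 0.9645|11⟩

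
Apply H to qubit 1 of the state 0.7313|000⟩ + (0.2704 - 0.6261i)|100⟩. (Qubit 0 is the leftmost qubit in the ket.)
0.5171|000⟩ + 0.5171|010⟩ + (0.1912 - 0.4427i)|100⟩ + (0.1912 - 0.4427i)|110⟩

H on qubit 1 mixes each pair of kets that differ only in qubit 1: amplitudes (a, b) of (|…0…⟩, |…1…⟩) become ((a + b)/√2, (a − b)/√2). Kets absent from the input have amplitude 0.
(|000⟩, |010⟩): (a, b) = (0.7313, 0) → (0.5171, 0.5171)
(|100⟩, |110⟩): (a, b) = ((0.2704 - 0.6261i), 0) → ((0.1912 - 0.4427i), (0.1912 - 0.4427i))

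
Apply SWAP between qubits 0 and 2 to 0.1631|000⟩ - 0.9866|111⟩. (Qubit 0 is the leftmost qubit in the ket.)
0.1631|000⟩ - 0.9866|111⟩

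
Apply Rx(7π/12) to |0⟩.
0.6088|0⟩ - 0.7934i|1⟩

Rx(7π/12) = [[cos(θ/2), −i·sin(θ/2)], [−i·sin(θ/2), cos(θ/2)]]; θ = 7π/12, cos(θ/2) ≈ 0.608761, sin(θ/2) ≈ 0.793353.
With a = amp(|0⟩) = 1 and b = amp(|1⟩) = 0:
new amp(|0⟩) = (0.608761)·a + (-0.793353i)·b = 0.6088
new amp(|1⟩) = (-0.793353i)·a + (0.608761)·b = -0.7934i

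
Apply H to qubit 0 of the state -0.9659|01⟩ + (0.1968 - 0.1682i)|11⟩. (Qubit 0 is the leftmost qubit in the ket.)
(-0.5438 - 0.1189i)|01⟩ + (-0.8222 + 0.1189i)|11⟩

H on qubit 0 mixes each pair of kets that differ only in qubit 0: amplitudes (a, b) of (|…0…⟩, |…1…⟩) become ((a + b)/√2, (a − b)/√2). Kets absent from the input have amplitude 0.
(|01⟩, |11⟩): (a, b) = (-0.9659, (0.1968 - 0.1682i)) → ((-0.5438 - 0.1189i), (-0.8222 + 0.1189i))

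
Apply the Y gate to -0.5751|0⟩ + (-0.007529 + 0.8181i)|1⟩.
(0.8181 + 0.007529i)|0⟩ - 0.5751i|1⟩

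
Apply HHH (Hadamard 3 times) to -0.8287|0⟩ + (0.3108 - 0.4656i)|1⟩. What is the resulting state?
(-0.3662 - 0.3292i)|0⟩ + (-0.8057 + 0.3292i)|1⟩

H² = I, so H^3 = H: a single Hadamard. With (a, b) = (-0.8287, (0.3108 - 0.4656i)), H gives ((a + b)/√2, (a − b)/√2) = ((-0.3662 - 0.3292i), (-0.8057 + 0.3292i)).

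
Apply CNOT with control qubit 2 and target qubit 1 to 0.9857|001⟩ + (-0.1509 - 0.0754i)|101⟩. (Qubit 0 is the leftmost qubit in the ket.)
0.9857|011⟩ + (-0.1509 - 0.0754i)|111⟩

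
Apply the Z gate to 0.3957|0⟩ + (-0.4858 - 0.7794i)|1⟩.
0.3957|0⟩ + (0.4858 + 0.7794i)|1⟩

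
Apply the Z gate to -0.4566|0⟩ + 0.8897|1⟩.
-0.4566|0⟩ - 0.8897|1⟩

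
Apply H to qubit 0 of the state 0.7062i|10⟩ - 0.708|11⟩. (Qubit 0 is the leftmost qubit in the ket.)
0.4994i|00⟩ - 0.5006|01⟩ - 0.4994i|10⟩ + 0.5006|11⟩

H on qubit 0 mixes each pair of kets that differ only in qubit 0: amplitudes (a, b) of (|…0…⟩, |…1…⟩) become ((a + b)/√2, (a − b)/√2). Kets absent from the input have amplitude 0.
(|00⟩, |10⟩): (a, b) = (0, 0.7062i) → (0.4994i, -0.4994i)
(|01⟩, |11⟩): (a, b) = (0, -0.708) → (-0.5006, 0.5006)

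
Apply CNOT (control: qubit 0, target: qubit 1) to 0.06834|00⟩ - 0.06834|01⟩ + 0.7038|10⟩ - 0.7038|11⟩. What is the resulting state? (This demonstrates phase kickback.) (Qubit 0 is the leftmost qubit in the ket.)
0.06834|00⟩ - 0.06834|01⟩ - 0.7038|10⟩ + 0.7038|11⟩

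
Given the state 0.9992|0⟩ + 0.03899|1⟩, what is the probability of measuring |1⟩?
0.00152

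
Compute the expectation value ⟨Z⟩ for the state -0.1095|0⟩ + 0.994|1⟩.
-0.976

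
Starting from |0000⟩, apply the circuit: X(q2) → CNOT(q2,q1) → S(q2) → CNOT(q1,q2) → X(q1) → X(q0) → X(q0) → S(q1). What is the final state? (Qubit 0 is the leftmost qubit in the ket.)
i|0000⟩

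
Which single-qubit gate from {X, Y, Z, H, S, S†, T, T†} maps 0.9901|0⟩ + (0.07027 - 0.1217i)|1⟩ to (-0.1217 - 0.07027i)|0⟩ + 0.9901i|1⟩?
Y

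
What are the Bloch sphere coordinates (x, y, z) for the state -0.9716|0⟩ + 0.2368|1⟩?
(-0.4601, 0, 0.8879)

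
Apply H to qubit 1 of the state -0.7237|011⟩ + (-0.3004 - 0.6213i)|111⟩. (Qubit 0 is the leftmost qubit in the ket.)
-0.5117|001⟩ + 0.5117|011⟩ + (-0.2124 - 0.4393i)|101⟩ + (0.2124 + 0.4393i)|111⟩

H on qubit 1 mixes each pair of kets that differ only in qubit 1: amplitudes (a, b) of (|…0…⟩, |…1…⟩) become ((a + b)/√2, (a − b)/√2). Kets absent from the input have amplitude 0.
(|001⟩, |011⟩): (a, b) = (0, -0.7237) → (-0.5117, 0.5117)
(|101⟩, |111⟩): (a, b) = (0, (-0.3004 - 0.6213i)) → ((-0.2124 - 0.4393i), (0.2124 + 0.4393i))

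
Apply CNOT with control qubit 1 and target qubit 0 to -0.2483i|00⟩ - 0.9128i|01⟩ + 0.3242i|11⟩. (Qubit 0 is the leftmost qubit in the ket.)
-0.2483i|00⟩ + 0.3242i|01⟩ - 0.9128i|11⟩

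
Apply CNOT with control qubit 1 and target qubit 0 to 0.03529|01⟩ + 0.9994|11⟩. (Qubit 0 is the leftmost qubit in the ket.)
0.9994|01⟩ + 0.03529|11⟩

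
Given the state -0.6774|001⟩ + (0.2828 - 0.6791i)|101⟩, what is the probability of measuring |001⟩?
0.4589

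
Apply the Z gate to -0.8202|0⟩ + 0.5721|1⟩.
-0.8202|0⟩ - 0.5721|1⟩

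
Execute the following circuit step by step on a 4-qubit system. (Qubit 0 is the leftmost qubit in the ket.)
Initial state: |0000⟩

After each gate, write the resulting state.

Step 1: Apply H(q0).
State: 1/√2|0000⟩ + 1/√2|1000⟩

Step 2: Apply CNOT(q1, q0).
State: 1/√2|0000⟩ + 1/√2|1000⟩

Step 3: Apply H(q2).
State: 1/2|0000⟩ + 1/2|0010⟩ + 1/2|1000⟩ + 1/2|1010⟩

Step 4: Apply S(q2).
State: 1/2|0000⟩ + (1/2)i|0010⟩ + 1/2|1000⟩ + (1/2)i|1010⟩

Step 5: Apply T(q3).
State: 1/2|0000⟩ + (1/2)i|0010⟩ + 1/2|1000⟩ + (1/2)i|1010⟩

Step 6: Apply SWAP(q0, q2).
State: 1/2|0000⟩ + 1/2|0010⟩ + (1/2)i|1000⟩ + (1/2)i|1010⟩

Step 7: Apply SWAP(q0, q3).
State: 1/2|0000⟩ + (1/2)i|0001⟩ + 1/2|0010⟩ + (1/2)i|0011⟩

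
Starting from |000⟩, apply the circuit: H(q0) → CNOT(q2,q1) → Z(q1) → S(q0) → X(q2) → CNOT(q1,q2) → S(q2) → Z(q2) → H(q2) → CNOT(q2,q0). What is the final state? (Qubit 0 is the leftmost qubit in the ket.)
-(1/2)i|000⟩ - 1/2|001⟩ + 1/2|100⟩ + (1/2)i|101⟩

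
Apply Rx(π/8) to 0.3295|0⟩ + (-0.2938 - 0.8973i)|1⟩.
(0.1481 + 0.05732i)|0⟩ + (-0.2882 - 0.9443i)|1⟩

Rx(π/8) = [[cos(θ/2), −i·sin(θ/2)], [−i·sin(θ/2), cos(θ/2)]]; θ = π/8, cos(θ/2) ≈ 0.980785, sin(θ/2) ≈ 0.19509.
With a = amp(|0⟩) = 0.3295 and b = amp(|1⟩) = (-0.2938 - 0.8973i):
new amp(|0⟩) = (0.980785)·a + (-0.19509i)·b = (0.1481 + 0.05732i)
new amp(|1⟩) = (-0.19509i)·a + (0.980785)·b = (-0.2882 - 0.9443i)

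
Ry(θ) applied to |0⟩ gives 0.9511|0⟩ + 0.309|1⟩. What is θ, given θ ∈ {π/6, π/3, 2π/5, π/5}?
π/5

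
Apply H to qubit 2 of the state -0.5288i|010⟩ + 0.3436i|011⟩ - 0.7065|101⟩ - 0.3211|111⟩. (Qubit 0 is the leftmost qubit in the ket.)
-0.131i|010⟩ - 0.6169i|011⟩ - 0.4996|100⟩ + 0.4996|101⟩ - 0.2271|110⟩ + 0.2271|111⟩

H on qubit 2 mixes each pair of kets that differ only in qubit 2: amplitudes (a, b) of (|…0…⟩, |…1…⟩) become ((a + b)/√2, (a − b)/√2). Kets absent from the input have amplitude 0.
(|010⟩, |011⟩): (a, b) = (-0.5288i, 0.3436i) → (-0.131i, -0.6169i)
(|100⟩, |101⟩): (a, b) = (0, -0.7065) → (-0.4996, 0.4996)
(|110⟩, |111⟩): (a, b) = (0, -0.3211) → (-0.2271, 0.2271)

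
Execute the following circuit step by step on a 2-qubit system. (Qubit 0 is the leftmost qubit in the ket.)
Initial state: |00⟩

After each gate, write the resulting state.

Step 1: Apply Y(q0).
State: i|10⟩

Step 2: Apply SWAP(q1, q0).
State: i|01⟩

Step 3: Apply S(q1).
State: -|01⟩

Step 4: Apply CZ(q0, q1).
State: -|01⟩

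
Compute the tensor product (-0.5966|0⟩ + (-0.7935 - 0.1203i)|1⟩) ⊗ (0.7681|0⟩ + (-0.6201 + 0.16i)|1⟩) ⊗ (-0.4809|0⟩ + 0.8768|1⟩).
0.2204|000⟩ - 0.4018|001⟩ + (-0.1779 + 0.0459i)|010⟩ + (0.3244 - 0.0837i)|011⟩ + (0.2931 + 0.04444i)|100⟩ + (-0.5344 - 0.08102i)|101⟩ + (-0.2459 + 0.02518i)|110⟩ + (0.4483 - 0.04591i)|111⟩

amp(|b₁b₂…⟩) = product of the factor amplitudes for bits b₁, b₂, …; only kets whose every factor amplitude is nonzero survive.
|000⟩: (-0.5966)(0.7681)(-0.4809) = 0.2204
|001⟩: (-0.5966)(0.7681)(0.8768) = -0.4018
|010⟩: (-0.5966)(-0.6201 + 0.16i)(-0.4809) = (-0.1779 + 0.0459i)
|011⟩: (-0.5966)(-0.6201 + 0.16i)(0.8768) = (0.3244 - 0.0837i)
|100⟩: (-0.7935 - 0.1203i)(0.7681)(-0.4809) = (0.2931 + 0.04444i)
|101⟩: (-0.7935 - 0.1203i)(0.7681)(0.8768) = (-0.5344 - 0.08102i)
|110⟩: (-0.7935 - 0.1203i)(-0.6201 + 0.16i)(-0.4809) = (-0.2459 + 0.02518i)
|111⟩: (-0.7935 - 0.1203i)(-0.6201 + 0.16i)(0.8768) = (0.4483 - 0.04591i)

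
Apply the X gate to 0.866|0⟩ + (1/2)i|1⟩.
(1/2)i|0⟩ + 0.866|1⟩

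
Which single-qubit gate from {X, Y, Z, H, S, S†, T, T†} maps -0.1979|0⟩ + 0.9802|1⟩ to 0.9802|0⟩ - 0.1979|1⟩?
X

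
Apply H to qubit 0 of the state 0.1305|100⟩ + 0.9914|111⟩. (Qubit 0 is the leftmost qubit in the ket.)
0.09228|000⟩ + 0.701|011⟩ - 0.09228|100⟩ - 0.701|111⟩

H on qubit 0 mixes each pair of kets that differ only in qubit 0: amplitudes (a, b) of (|…0…⟩, |…1…⟩) become ((a + b)/√2, (a − b)/√2). Kets absent from the input have amplitude 0.
(|000⟩, |100⟩): (a, b) = (0, 0.1305) → (0.09228, -0.09228)
(|011⟩, |111⟩): (a, b) = (0, 0.9914) → (0.701, -0.701)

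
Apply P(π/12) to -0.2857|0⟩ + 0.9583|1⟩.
-0.2857|0⟩ + (0.9256 + 0.248i)|1⟩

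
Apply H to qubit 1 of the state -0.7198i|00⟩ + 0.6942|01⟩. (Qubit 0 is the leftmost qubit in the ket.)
(0.4909 - 0.509i)|00⟩ + (-0.4909 - 0.509i)|01⟩

H on qubit 1 mixes each pair of kets that differ only in qubit 1: amplitudes (a, b) of (|…0…⟩, |…1…⟩) become ((a + b)/√2, (a − b)/√2). Kets absent from the input have amplitude 0.
(|00⟩, |01⟩): (a, b) = (-0.7198i, 0.6942) → ((0.4909 - 0.509i), (-0.4909 - 0.509i))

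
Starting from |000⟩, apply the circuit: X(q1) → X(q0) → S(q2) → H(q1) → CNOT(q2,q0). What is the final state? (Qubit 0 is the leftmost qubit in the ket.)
1/√2|100⟩ - 1/√2|110⟩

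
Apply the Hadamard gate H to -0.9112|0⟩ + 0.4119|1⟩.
-0.3531|0⟩ - 0.9356|1⟩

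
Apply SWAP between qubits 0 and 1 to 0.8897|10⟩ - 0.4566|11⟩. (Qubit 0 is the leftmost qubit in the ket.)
0.8897|01⟩ - 0.4566|11⟩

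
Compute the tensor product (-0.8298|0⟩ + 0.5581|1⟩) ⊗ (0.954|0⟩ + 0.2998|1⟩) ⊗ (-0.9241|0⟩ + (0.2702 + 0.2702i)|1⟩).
0.7315|000⟩ + (-0.2139 - 0.2139i)|001⟩ + 0.2299|010⟩ + (-0.06722 - 0.06722i)|011⟩ - 0.492|100⟩ + (0.1439 + 0.1439i)|101⟩ - 0.1546|110⟩ + (0.04521 + 0.04521i)|111⟩

amp(|b₁b₂…⟩) = product of the factor amplitudes for bits b₁, b₂, …; only kets whose every factor amplitude is nonzero survive.
|000⟩: (-0.8298)(0.954)(-0.9241) = 0.7315
|001⟩: (-0.8298)(0.954)(0.2702 + 0.2702i) = (-0.2139 - 0.2139i)
|010⟩: (-0.8298)(0.2998)(-0.9241) = 0.2299
|011⟩: (-0.8298)(0.2998)(0.2702 + 0.2702i) = (-0.06722 - 0.06722i)
|100⟩: (0.5581)(0.954)(-0.9241) = -0.492
|101⟩: (0.5581)(0.954)(0.2702 + 0.2702i) = (0.1439 + 0.1439i)
|110⟩: (0.5581)(0.2998)(-0.9241) = -0.1546
|111⟩: (0.5581)(0.2998)(0.2702 + 0.2702i) = (0.04521 + 0.04521i)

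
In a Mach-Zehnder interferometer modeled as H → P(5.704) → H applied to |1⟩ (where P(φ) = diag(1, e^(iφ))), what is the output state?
(0.08155 + 0.2737i)|0⟩ + (0.9185 - 0.2737i)|1⟩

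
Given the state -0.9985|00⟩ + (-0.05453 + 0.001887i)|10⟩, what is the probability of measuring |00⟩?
0.997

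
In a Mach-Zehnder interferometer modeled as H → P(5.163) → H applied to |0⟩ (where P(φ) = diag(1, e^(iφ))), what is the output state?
(0.7178 - 0.4501i)|0⟩ + (0.2822 + 0.4501i)|1⟩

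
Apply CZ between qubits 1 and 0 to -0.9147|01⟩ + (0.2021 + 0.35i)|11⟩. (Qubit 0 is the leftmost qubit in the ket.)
-0.9147|01⟩ + (-0.2021 - 0.35i)|11⟩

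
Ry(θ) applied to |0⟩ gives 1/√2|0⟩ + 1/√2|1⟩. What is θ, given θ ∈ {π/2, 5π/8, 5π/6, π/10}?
π/2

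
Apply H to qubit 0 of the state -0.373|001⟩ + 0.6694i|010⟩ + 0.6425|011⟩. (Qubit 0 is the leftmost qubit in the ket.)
-0.2638|001⟩ + 0.4733i|010⟩ + 0.4543|011⟩ - 0.2638|101⟩ + 0.4733i|110⟩ + 0.4543|111⟩

H on qubit 0 mixes each pair of kets that differ only in qubit 0: amplitudes (a, b) of (|…0…⟩, |…1…⟩) become ((a + b)/√2, (a − b)/√2). Kets absent from the input have amplitude 0.
(|001⟩, |101⟩): (a, b) = (-0.373, 0) → (-0.2638, -0.2638)
(|010⟩, |110⟩): (a, b) = (0.6694i, 0) → (0.4733i, 0.4733i)
(|011⟩, |111⟩): (a, b) = (0.6425, 0) → (0.4543, 0.4543)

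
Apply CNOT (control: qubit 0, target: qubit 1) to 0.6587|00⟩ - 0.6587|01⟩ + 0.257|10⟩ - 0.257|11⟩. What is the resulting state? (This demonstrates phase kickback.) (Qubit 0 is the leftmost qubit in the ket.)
0.6587|00⟩ - 0.6587|01⟩ - 0.257|10⟩ + 0.257|11⟩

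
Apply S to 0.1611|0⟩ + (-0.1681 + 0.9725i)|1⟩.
0.1611|0⟩ + (-0.9725 - 0.1681i)|1⟩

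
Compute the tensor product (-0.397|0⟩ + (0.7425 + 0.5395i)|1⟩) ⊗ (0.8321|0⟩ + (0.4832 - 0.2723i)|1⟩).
-0.3303|00⟩ + (-0.1918 + 0.1081i)|01⟩ + (0.6178 + 0.4489i)|10⟩ + (0.5057 + 0.0585i)|11⟩

amp(|b₁b₂…⟩) = product of the factor amplitudes for bits b₁, b₂, …; only kets whose every factor amplitude is nonzero survive.
|00⟩: (-0.397)(0.8321) = -0.3303
|01⟩: (-0.397)(0.4832 - 0.2723i) = (-0.1918 + 0.1081i)
|10⟩: (0.7425 + 0.5395i)(0.8321) = (0.6178 + 0.4489i)
|11⟩: (0.7425 + 0.5395i)(0.4832 - 0.2723i) = (0.5057 + 0.0585i)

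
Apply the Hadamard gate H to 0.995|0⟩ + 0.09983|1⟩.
0.7742|0⟩ + 0.633|1⟩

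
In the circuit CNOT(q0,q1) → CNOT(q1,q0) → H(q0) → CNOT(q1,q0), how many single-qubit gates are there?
1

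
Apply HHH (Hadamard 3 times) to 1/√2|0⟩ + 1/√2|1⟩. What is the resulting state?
|0⟩

H² = I, so H^3 = H: a single Hadamard. With (a, b) = (1/√2, 1/√2), H gives ((a + b)/√2, (a − b)/√2) = (1, 0).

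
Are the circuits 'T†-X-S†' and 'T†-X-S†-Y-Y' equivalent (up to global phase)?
Yes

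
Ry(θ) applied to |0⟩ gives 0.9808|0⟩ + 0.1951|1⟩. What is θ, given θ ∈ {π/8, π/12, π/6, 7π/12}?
π/8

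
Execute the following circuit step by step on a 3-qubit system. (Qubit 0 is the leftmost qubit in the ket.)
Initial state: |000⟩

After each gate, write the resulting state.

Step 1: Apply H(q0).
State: 1/√2|000⟩ + 1/√2|100⟩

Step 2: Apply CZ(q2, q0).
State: 1/√2|000⟩ + 1/√2|100⟩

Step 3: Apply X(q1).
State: 1/√2|010⟩ + 1/√2|110⟩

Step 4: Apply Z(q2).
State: 1/√2|010⟩ + 1/√2|110⟩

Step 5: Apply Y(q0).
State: -(1/√2)i|010⟩ + (1/√2)i|110⟩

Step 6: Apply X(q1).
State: -(1/√2)i|000⟩ + (1/√2)i|100⟩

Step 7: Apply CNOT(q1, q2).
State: -(1/√2)i|000⟩ + (1/√2)i|100⟩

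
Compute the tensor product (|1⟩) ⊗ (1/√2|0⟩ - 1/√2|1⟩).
1/√2|10⟩ - 1/√2|11⟩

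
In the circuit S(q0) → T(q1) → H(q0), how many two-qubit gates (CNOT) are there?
0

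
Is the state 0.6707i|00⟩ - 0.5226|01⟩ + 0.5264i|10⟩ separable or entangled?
Entangled

Writing the state as a|00⟩ + b|01⟩ + c|10⟩ + d|11⟩, it is a product state iff ad − bc = 0.
Here (a, b, c, d) = (0.6707i, -0.5226, 0.5264i, 0): ad − bc = (0.6707i)(0) − (-0.5226)(0.5264i) = 0.2751i ≠ 0, so the state is entangled.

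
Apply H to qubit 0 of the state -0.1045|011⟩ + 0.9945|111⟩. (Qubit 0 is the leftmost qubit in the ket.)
0.6293|011⟩ - 0.7771|111⟩

H on qubit 0 mixes each pair of kets that differ only in qubit 0: amplitudes (a, b) of (|…0…⟩, |…1…⟩) become ((a + b)/√2, (a − b)/√2). Kets absent from the input have amplitude 0.
(|011⟩, |111⟩): (a, b) = (-0.1045, 0.9945) → (0.6293, -0.7771)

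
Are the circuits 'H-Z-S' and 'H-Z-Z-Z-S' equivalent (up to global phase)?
Yes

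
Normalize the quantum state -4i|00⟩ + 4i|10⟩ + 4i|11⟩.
-(1/√3)i|00⟩ + (1/√3)i|10⟩ + (1/√3)i|11⟩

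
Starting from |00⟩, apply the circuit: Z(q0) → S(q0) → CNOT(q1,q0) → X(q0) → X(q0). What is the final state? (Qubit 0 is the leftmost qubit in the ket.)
|00⟩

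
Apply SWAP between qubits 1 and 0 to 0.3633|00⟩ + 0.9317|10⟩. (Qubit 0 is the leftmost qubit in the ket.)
0.3633|00⟩ + 0.9317|01⟩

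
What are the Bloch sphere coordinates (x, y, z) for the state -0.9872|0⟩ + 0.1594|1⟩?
(-0.3147, 0, 0.9492)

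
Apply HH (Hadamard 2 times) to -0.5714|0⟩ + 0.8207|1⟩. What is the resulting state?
-0.5714|0⟩ + 0.8207|1⟩

H² = I, so an even number of Hadamards cancels: H^2 = I and the state is unchanged.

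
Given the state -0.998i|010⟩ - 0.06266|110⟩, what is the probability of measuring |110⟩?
0.003926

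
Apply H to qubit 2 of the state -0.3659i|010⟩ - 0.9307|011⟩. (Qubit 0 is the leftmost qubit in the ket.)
(-0.6581 - 0.2587i)|010⟩ + (0.6581 - 0.2587i)|011⟩

H on qubit 2 mixes each pair of kets that differ only in qubit 2: amplitudes (a, b) of (|…0…⟩, |…1…⟩) become ((a + b)/√2, (a − b)/√2). Kets absent from the input have amplitude 0.
(|010⟩, |011⟩): (a, b) = (-0.3659i, -0.9307) → ((-0.6581 - 0.2587i), (0.6581 - 0.2587i))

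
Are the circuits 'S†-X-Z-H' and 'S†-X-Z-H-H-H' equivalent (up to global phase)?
Yes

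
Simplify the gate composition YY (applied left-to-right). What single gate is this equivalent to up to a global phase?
I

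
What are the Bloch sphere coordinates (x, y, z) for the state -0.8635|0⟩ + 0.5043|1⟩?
(-0.8709, 0, 0.4913)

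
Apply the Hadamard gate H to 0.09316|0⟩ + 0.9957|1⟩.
0.7699|0⟩ - 0.6382|1⟩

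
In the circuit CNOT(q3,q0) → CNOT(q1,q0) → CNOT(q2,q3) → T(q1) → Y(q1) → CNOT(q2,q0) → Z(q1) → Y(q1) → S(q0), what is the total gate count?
9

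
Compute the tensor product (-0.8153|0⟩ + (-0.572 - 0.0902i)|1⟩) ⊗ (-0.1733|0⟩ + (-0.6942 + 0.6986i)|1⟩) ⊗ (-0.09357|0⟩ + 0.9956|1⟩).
-0.01322|000⟩ + 0.1407|001⟩ + (-0.05296 + 0.05329i)|010⟩ + (0.5635 - 0.5671i)|011⟩ + (-0.009275 - 0.001463i)|100⟩ + (0.09869 + 0.01556i)|101⟩ + (-0.04305 + 0.03153i)|110⟩ + (0.4581 - 0.3355i)|111⟩

amp(|b₁b₂…⟩) = product of the factor amplitudes for bits b₁, b₂, …; only kets whose every factor amplitude is nonzero survive.
|000⟩: (-0.8153)(-0.1733)(-0.09357) = -0.01322
|001⟩: (-0.8153)(-0.1733)(0.9956) = 0.1407
|010⟩: (-0.8153)(-0.6942 + 0.6986i)(-0.09357) = (-0.05296 + 0.05329i)
|011⟩: (-0.8153)(-0.6942 + 0.6986i)(0.9956) = (0.5635 - 0.5671i)
|100⟩: (-0.572 - 0.0902i)(-0.1733)(-0.09357) = (-0.009275 - 0.001463i)
|101⟩: (-0.572 - 0.0902i)(-0.1733)(0.9956) = (0.09869 + 0.01556i)
|110⟩: (-0.572 - 0.0902i)(-0.6942 + 0.6986i)(-0.09357) = (-0.04305 + 0.03153i)
|111⟩: (-0.572 - 0.0902i)(-0.6942 + 0.6986i)(0.9956) = (0.4581 - 0.3355i)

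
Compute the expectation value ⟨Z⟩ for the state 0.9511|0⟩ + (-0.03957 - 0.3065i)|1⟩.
0.8091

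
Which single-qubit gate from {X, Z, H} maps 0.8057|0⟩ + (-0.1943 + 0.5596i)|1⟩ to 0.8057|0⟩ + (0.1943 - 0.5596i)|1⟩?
Z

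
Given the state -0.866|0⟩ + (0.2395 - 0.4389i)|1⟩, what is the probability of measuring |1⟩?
0.25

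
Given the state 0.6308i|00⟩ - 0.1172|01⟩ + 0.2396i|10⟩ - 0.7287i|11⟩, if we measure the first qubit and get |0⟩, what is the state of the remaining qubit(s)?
0.9832i|0⟩ - 0.1827|1⟩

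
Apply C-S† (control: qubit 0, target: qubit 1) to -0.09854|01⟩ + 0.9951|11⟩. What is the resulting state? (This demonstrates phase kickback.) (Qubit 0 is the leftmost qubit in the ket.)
-0.09854|01⟩ - 0.9951i|11⟩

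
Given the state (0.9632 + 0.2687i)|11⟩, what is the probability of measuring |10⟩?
0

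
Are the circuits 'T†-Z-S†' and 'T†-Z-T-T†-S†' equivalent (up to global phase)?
Yes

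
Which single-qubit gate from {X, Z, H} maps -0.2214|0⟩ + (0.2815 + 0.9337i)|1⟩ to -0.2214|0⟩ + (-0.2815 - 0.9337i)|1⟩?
Z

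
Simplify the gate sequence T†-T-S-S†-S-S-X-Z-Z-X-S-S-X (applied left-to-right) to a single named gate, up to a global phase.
X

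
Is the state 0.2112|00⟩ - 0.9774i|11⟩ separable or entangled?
Entangled

Writing the state as a|00⟩ + b|01⟩ + c|10⟩ + d|11⟩, it is a product state iff ad − bc = 0.
Here (a, b, c, d) = (0.2112, 0, 0, -0.9774i): ad − bc = (0.2112)(-0.9774i) − (0)(0) = -0.2064i ≠ 0, so the state is entangled.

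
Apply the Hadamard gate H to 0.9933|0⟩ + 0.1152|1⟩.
0.7838|0⟩ + 0.6209|1⟩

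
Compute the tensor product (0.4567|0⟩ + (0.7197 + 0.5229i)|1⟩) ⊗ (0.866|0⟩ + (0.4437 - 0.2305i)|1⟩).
0.3955|00⟩ + (0.2026 - 0.1053i)|01⟩ + (0.6233 + 0.4528i)|10⟩ + (0.4399 + 0.06612i)|11⟩

amp(|b₁b₂…⟩) = product of the factor amplitudes for bits b₁, b₂, …; only kets whose every factor amplitude is nonzero survive.
|00⟩: (0.4567)(0.866) = 0.3955
|01⟩: (0.4567)(0.4437 - 0.2305i) = (0.2026 - 0.1053i)
|10⟩: (0.7197 + 0.5229i)(0.866) = (0.6233 + 0.4528i)
|11⟩: (0.7197 + 0.5229i)(0.4437 - 0.2305i) = (0.4399 + 0.06612i)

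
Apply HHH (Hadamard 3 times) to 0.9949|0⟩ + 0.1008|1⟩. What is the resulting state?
0.7748|0⟩ + 0.6322|1⟩

H² = I, so H^3 = H: a single Hadamard. With (a, b) = (0.9949, 0.1008), H gives ((a + b)/√2, (a − b)/√2) = (0.7748, 0.6322).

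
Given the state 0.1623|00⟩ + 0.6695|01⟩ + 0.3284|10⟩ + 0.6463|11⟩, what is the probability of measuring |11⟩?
0.4177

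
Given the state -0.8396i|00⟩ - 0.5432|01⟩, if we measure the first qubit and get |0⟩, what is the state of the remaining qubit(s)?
-0.8396i|0⟩ - 0.5432|1⟩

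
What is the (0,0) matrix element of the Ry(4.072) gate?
-0.4486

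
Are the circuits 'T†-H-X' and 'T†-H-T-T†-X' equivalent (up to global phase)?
Yes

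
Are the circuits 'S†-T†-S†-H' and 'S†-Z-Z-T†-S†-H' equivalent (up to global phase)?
Yes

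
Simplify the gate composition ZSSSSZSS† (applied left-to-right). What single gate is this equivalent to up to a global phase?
I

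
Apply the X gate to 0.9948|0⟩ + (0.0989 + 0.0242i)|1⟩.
(0.0989 + 0.0242i)|0⟩ + 0.9948|1⟩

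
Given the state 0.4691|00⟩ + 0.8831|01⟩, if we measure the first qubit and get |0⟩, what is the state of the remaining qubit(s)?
0.4691|0⟩ + 0.8831|1⟩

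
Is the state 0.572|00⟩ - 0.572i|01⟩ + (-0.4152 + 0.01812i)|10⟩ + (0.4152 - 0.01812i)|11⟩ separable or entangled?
Entangled

Writing the state as a|00⟩ + b|01⟩ + c|10⟩ + d|11⟩, it is a product state iff ad − bc = 0.
Here (a, b, c, d) = (0.572, -0.572i, (-0.4152 + 0.01812i), (0.4152 - 0.01812i)): ad − bc = (0.572)(0.4152 - 0.01812i) − (-0.572i)(-0.4152 + 0.01812i) = (0.2271 - 0.2479i) ≠ 0, so the state is entangled.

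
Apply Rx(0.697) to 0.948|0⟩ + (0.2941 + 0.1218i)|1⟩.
(0.9326 - 0.1004i)|0⟩ + (0.2764 - 0.2093i)|1⟩

Rx(0.697) = [[cos(θ/2), −i·sin(θ/2)], [−i·sin(θ/2), cos(θ/2)]]; θ = 0.697, cos(θ/2) ≈ 0.939886, sin(θ/2) ≈ 0.341488.
With a = amp(|0⟩) = 0.948 and b = amp(|1⟩) = (0.2941 + 0.1218i):
new amp(|0⟩) = (0.939886)·a + (-0.341488i)·b = (0.9326 - 0.1004i)
new amp(|1⟩) = (-0.341488i)·a + (0.939886)·b = (0.2764 - 0.2093i)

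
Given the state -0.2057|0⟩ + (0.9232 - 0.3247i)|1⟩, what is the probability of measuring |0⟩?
0.04231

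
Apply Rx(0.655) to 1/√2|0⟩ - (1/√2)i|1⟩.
0.4421|0⟩ - 0.897i|1⟩

Rx(0.655) = [[cos(θ/2), −i·sin(θ/2)], [−i·sin(θ/2), cos(θ/2)]]; θ = 0.655, cos(θ/2) ≈ 0.946849, sin(θ/2) ≈ 0.321677.
With a = amp(|0⟩) = 1/√2 and b = amp(|1⟩) = -(1/√2)i:
new amp(|0⟩) = (0.946849)·a + (-0.321677i)·b = 0.4421
new amp(|1⟩) = (-0.321677i)·a + (0.946849)·b = -0.897i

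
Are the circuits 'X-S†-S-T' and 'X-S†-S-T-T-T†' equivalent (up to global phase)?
Yes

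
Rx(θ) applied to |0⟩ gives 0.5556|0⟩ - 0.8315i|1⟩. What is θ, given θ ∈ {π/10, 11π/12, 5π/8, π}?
5π/8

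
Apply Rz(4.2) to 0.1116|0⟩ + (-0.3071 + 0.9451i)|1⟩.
(-0.05634 - 0.09633i)|0⟩ + (-0.6608 - 0.7422i)|1⟩

Rz(4.2) = [[e^(−iθ/2), 0], [0, e^(iθ/2)]] with e^(±iθ/2) = cos(θ/2) ± i·sin(θ/2); θ = 4.2, cos(θ/2) ≈ -0.504846, sin(θ/2) ≈ 0.863209.
With a = amp(|0⟩) = 0.1116 and b = amp(|1⟩) = (-0.3071 + 0.9451i):
new amp(|0⟩) = (-0.504846 - 0.863209i)·a = (-0.05634 - 0.09633i)
new amp(|1⟩) = (-0.504846 + 0.863209i)·b = (-0.6608 - 0.7422i)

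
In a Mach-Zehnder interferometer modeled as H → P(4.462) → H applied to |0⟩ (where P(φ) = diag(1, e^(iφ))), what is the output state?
(0.3761 - 0.4844i)|0⟩ + (0.6239 + 0.4844i)|1⟩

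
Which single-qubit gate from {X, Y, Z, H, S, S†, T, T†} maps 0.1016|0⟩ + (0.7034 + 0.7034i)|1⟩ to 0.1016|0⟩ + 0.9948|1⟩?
T†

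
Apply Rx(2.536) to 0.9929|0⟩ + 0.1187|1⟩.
(0.2961 - 0.1133i)|0⟩ + (0.0354 - 0.9477i)|1⟩

Rx(2.536) = [[cos(θ/2), −i·sin(θ/2)], [−i·sin(θ/2), cos(θ/2)]]; θ = 2.536, cos(θ/2) ≈ 0.29819, sin(θ/2) ≈ 0.954506.
With a = amp(|0⟩) = 0.9929 and b = amp(|1⟩) = 0.1187:
new amp(|0⟩) = (0.29819)·a + (-0.954506i)·b = (0.2961 - 0.1133i)
new amp(|1⟩) = (-0.954506i)·a + (0.29819)·b = (0.0354 - 0.9477i)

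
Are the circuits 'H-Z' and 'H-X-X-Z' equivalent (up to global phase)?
Yes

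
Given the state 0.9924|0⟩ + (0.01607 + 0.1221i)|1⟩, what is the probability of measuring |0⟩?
0.9849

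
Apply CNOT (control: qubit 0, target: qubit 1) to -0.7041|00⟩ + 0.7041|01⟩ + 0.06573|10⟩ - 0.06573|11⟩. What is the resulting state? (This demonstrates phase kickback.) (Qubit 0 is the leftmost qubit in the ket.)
-0.7041|00⟩ + 0.7041|01⟩ - 0.06573|10⟩ + 0.06573|11⟩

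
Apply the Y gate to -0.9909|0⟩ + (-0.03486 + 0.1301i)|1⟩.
(0.1301 + 0.03486i)|0⟩ - 0.9909i|1⟩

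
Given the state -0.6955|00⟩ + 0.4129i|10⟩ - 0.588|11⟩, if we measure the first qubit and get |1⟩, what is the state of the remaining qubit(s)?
0.5747i|0⟩ - 0.8184|1⟩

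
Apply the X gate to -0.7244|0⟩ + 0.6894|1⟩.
0.6894|0⟩ - 0.7244|1⟩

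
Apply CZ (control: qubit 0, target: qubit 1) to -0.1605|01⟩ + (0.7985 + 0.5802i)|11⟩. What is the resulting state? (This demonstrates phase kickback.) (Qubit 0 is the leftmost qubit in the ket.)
-0.1605|01⟩ + (-0.7985 - 0.5802i)|11⟩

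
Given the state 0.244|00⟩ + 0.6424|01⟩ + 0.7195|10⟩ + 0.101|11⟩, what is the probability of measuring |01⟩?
0.4127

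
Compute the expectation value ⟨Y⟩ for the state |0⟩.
0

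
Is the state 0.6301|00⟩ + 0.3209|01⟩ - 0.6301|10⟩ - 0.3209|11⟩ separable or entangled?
Separable

Writing the state as a|00⟩ + b|01⟩ + c|10⟩ + d|11⟩, it is a product state iff ad − bc = 0.
Here (a, b, c, d) = (0.6301, 0.3209, -0.6301, -0.3209): ad − bc = (0.6301)(-0.3209) − (0.3209)(-0.6301) = 0, so the state is separable.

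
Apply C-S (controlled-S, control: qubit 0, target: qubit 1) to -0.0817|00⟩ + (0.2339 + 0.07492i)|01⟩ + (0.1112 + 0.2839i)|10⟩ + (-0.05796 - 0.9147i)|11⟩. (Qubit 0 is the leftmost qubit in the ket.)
-0.0817|00⟩ + (0.2339 + 0.07492i)|01⟩ + (0.1112 + 0.2839i)|10⟩ + (0.9147 - 0.05796i)|11⟩

C-S leaves the control-|0⟩ kets |00⟩, |01⟩ unchanged and applies S to qubit 1 on the control-|1⟩ pair (|10⟩, |11⟩).
S = [[1, 0], [0, i]].
With a = amp(|10⟩) = (0.1112 + 0.2839i) and b = amp(|11⟩) = (-0.05796 - 0.9147i):
new amp(|10⟩) = (1)·a = (0.1112 + 0.2839i)
new amp(|11⟩) = (i)·b = (0.9147 - 0.05796i)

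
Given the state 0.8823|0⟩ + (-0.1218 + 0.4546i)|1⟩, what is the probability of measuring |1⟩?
0.2215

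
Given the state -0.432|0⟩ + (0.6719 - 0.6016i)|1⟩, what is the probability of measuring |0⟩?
0.1866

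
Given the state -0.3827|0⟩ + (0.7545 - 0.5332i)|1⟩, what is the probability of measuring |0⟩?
0.1465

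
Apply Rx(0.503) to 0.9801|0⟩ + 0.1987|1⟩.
(0.9493 - 0.04945i)|0⟩ + (0.1924 - 0.2439i)|1⟩

Rx(0.503) = [[cos(θ/2), −i·sin(θ/2)], [−i·sin(θ/2), cos(θ/2)]]; θ = 0.503, cos(θ/2) ≈ 0.96854, sin(θ/2) ≈ 0.248857.
With a = amp(|0⟩) = 0.9801 and b = amp(|1⟩) = 0.1987:
new amp(|0⟩) = (0.96854)·a + (-0.248857i)·b = (0.9493 - 0.04945i)
new amp(|1⟩) = (-0.248857i)·a + (0.96854)·b = (0.1924 - 0.2439i)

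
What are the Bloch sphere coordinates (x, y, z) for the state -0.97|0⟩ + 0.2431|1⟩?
(-0.4716, 0, 0.8818)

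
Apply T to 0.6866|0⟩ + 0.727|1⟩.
0.6866|0⟩ + (0.5141 + 0.5141i)|1⟩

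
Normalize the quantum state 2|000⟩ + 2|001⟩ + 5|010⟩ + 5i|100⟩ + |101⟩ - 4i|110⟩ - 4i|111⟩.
0.2097|000⟩ + 0.2097|001⟩ + 0.5241|010⟩ + 0.5241i|100⟩ + 0.1048|101⟩ - 0.4193i|110⟩ - 0.4193i|111⟩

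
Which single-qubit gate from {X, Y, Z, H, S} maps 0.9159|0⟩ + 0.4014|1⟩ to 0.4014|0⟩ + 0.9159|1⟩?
X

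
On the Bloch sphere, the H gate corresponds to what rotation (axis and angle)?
Rotation by π around the (x+z)/√2 axis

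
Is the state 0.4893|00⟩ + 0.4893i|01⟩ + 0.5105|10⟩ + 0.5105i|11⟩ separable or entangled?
Separable

Writing the state as a|00⟩ + b|01⟩ + c|10⟩ + d|11⟩, it is a product state iff ad − bc = 0.
Here (a, b, c, d) = (0.4893, 0.4893i, 0.5105, 0.5105i): ad − bc = (0.4893)(0.5105i) − (0.4893i)(0.5105) = 0, so the state is separable.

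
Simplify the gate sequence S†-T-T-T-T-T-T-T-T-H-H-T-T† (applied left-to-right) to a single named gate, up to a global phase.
S†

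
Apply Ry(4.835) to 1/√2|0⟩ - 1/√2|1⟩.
-0.06127|0⟩ + 0.9981|1⟩

Ry(4.835) = [[cos(θ/2), −sin(θ/2)], [sin(θ/2), cos(θ/2)]]; θ = 4.835, cos(θ/2) ≈ -0.749101, sin(θ/2) ≈ 0.662456.
With a = amp(|0⟩) = 1/√2 and b = amp(|1⟩) = -1/√2:
new amp(|0⟩) = (-0.749101)·a + (-0.662456)·b = -0.06127
new amp(|1⟩) = (0.662456)·a + (-0.749101)·b = 0.9981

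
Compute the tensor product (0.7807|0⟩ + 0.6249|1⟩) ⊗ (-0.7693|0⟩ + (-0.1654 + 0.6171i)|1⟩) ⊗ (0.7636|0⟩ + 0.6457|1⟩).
-0.4586|000⟩ - 0.3878|001⟩ + (-0.0986 + 0.3679i)|010⟩ + (-0.08338 + 0.3111i)|011⟩ - 0.3671|100⟩ - 0.3104|101⟩ + (-0.07892 + 0.2945i)|110⟩ + (-0.06674 + 0.249i)|111⟩

amp(|b₁b₂…⟩) = product of the factor amplitudes for bits b₁, b₂, …; only kets whose every factor amplitude is nonzero survive.
|000⟩: (0.7807)(-0.7693)(0.7636) = -0.4586
|001⟩: (0.7807)(-0.7693)(0.6457) = -0.3878
|010⟩: (0.7807)(-0.1654 + 0.6171i)(0.7636) = (-0.0986 + 0.3679i)
|011⟩: (0.7807)(-0.1654 + 0.6171i)(0.6457) = (-0.08338 + 0.3111i)
|100⟩: (0.6249)(-0.7693)(0.7636) = -0.3671
|101⟩: (0.6249)(-0.7693)(0.6457) = -0.3104
|110⟩: (0.6249)(-0.1654 + 0.6171i)(0.7636) = (-0.07892 + 0.2945i)
|111⟩: (0.6249)(-0.1654 + 0.6171i)(0.6457) = (-0.06674 + 0.249i)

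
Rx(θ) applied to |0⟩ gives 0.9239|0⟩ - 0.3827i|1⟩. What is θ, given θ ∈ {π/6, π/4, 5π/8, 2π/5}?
π/4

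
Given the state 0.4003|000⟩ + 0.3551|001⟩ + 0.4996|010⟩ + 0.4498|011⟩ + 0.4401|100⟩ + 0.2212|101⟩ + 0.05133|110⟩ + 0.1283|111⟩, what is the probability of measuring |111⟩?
0.01646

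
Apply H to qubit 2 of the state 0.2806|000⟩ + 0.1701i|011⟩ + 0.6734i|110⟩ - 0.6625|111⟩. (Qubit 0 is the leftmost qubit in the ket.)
0.1984|000⟩ + 0.1984|001⟩ + 0.1203i|010⟩ - 0.1203i|011⟩ + (-0.4685 + 0.4762i)|110⟩ + (0.4685 + 0.4762i)|111⟩

H on qubit 2 mixes each pair of kets that differ only in qubit 2: amplitudes (a, b) of (|…0…⟩, |…1…⟩) become ((a + b)/√2, (a − b)/√2). Kets absent from the input have amplitude 0.
(|000⟩, |001⟩): (a, b) = (0.2806, 0) → (0.1984, 0.1984)
(|010⟩, |011⟩): (a, b) = (0, 0.1701i) → (0.1203i, -0.1203i)
(|110⟩, |111⟩): (a, b) = (0.6734i, -0.6625) → ((-0.4685 + 0.4762i), (0.4685 + 0.4762i))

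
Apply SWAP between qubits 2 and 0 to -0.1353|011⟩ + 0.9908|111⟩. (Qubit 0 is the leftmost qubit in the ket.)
-0.1353|110⟩ + 0.9908|111⟩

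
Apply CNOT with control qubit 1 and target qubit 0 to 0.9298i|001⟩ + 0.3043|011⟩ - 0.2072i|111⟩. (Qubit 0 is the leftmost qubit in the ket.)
0.9298i|001⟩ - 0.2072i|011⟩ + 0.3043|111⟩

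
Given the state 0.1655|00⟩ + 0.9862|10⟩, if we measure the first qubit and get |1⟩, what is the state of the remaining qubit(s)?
|0⟩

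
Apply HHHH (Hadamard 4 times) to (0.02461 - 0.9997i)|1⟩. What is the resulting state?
(0.02461 - 0.9997i)|1⟩

H² = I, so an even number of Hadamards cancels: H^4 = I and the state is unchanged.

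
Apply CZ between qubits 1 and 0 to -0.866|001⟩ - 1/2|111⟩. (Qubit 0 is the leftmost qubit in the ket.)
-0.866|001⟩ + 1/2|111⟩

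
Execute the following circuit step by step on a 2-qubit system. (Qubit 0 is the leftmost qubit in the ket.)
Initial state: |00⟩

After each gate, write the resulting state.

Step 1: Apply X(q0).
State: |10⟩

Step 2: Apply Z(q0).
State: -|10⟩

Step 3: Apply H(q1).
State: -1/√2|10⟩ - 1/√2|11⟩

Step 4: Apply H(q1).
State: -|10⟩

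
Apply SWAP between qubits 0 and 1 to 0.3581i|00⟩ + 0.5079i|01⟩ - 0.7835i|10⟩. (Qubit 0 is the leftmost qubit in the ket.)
0.3581i|00⟩ - 0.7835i|01⟩ + 0.5079i|10⟩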